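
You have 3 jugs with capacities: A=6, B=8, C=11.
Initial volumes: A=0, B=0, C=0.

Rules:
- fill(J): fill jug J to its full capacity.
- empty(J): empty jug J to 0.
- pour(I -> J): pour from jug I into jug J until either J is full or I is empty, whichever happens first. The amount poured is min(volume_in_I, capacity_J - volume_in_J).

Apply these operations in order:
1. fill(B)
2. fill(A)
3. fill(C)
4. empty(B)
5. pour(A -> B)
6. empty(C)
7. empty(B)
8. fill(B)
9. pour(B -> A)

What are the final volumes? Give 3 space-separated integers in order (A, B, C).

Answer: 6 2 0

Derivation:
Step 1: fill(B) -> (A=0 B=8 C=0)
Step 2: fill(A) -> (A=6 B=8 C=0)
Step 3: fill(C) -> (A=6 B=8 C=11)
Step 4: empty(B) -> (A=6 B=0 C=11)
Step 5: pour(A -> B) -> (A=0 B=6 C=11)
Step 6: empty(C) -> (A=0 B=6 C=0)
Step 7: empty(B) -> (A=0 B=0 C=0)
Step 8: fill(B) -> (A=0 B=8 C=0)
Step 9: pour(B -> A) -> (A=6 B=2 C=0)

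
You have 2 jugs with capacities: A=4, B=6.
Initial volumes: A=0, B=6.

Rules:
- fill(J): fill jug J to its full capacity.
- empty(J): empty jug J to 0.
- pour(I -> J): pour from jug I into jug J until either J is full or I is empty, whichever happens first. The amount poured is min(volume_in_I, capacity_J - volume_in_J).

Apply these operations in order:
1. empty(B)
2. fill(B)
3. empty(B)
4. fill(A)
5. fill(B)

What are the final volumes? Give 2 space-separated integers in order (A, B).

Step 1: empty(B) -> (A=0 B=0)
Step 2: fill(B) -> (A=0 B=6)
Step 3: empty(B) -> (A=0 B=0)
Step 4: fill(A) -> (A=4 B=0)
Step 5: fill(B) -> (A=4 B=6)

Answer: 4 6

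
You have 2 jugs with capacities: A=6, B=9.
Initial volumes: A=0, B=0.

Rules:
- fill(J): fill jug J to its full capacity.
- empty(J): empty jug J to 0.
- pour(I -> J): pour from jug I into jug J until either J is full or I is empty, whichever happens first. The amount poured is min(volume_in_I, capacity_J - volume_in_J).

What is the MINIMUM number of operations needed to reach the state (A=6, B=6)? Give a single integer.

BFS from (A=0, B=0). One shortest path:
  1. fill(A) -> (A=6 B=0)
  2. pour(A -> B) -> (A=0 B=6)
  3. fill(A) -> (A=6 B=6)
Reached target in 3 moves.

Answer: 3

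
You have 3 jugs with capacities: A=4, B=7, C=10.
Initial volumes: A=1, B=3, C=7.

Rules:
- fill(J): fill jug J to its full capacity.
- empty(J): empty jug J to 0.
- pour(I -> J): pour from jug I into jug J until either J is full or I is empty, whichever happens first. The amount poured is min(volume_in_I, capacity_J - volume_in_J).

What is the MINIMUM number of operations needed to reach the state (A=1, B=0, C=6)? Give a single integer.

BFS from (A=1, B=3, C=7). One shortest path:
  1. fill(C) -> (A=1 B=3 C=10)
  2. pour(C -> B) -> (A=1 B=7 C=6)
  3. empty(B) -> (A=1 B=0 C=6)
Reached target in 3 moves.

Answer: 3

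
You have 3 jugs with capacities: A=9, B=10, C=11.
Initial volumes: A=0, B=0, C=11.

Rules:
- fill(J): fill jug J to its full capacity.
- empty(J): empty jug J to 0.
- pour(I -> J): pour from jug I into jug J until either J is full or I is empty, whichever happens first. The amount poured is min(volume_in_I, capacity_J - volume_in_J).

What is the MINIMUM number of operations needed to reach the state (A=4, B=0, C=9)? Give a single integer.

Answer: 8

Derivation:
BFS from (A=0, B=0, C=11). One shortest path:
  1. pour(C -> A) -> (A=9 B=0 C=2)
  2. empty(A) -> (A=0 B=0 C=2)
  3. pour(C -> A) -> (A=2 B=0 C=0)
  4. fill(C) -> (A=2 B=0 C=11)
  5. pour(C -> A) -> (A=9 B=0 C=4)
  6. pour(A -> B) -> (A=0 B=9 C=4)
  7. pour(C -> A) -> (A=4 B=9 C=0)
  8. pour(B -> C) -> (A=4 B=0 C=9)
Reached target in 8 moves.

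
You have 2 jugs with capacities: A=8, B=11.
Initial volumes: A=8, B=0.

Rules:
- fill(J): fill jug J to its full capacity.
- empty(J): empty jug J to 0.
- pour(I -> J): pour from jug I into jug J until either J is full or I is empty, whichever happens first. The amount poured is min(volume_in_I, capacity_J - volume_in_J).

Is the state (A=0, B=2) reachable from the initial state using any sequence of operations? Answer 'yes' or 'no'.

Answer: yes

Derivation:
BFS from (A=8, B=0):
  1. pour(A -> B) -> (A=0 B=8)
  2. fill(A) -> (A=8 B=8)
  3. pour(A -> B) -> (A=5 B=11)
  4. empty(B) -> (A=5 B=0)
  5. pour(A -> B) -> (A=0 B=5)
  6. fill(A) -> (A=8 B=5)
  7. pour(A -> B) -> (A=2 B=11)
  8. empty(B) -> (A=2 B=0)
  9. pour(A -> B) -> (A=0 B=2)
Target reached → yes.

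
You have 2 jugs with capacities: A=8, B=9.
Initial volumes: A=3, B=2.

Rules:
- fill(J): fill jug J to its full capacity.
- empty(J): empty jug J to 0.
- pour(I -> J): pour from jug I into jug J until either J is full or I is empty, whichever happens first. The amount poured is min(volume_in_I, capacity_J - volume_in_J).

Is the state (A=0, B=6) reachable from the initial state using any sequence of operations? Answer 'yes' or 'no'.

Answer: yes

Derivation:
BFS from (A=3, B=2):
  1. pour(B -> A) -> (A=5 B=0)
  2. fill(B) -> (A=5 B=9)
  3. pour(B -> A) -> (A=8 B=6)
  4. empty(A) -> (A=0 B=6)
Target reached → yes.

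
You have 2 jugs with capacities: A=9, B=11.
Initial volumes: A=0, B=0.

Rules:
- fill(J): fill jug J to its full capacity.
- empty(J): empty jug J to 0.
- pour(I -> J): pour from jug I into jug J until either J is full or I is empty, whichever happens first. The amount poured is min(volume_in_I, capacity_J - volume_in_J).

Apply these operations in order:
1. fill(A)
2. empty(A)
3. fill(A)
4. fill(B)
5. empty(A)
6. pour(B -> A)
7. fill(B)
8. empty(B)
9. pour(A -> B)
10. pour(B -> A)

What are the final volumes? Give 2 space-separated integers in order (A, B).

Answer: 9 0

Derivation:
Step 1: fill(A) -> (A=9 B=0)
Step 2: empty(A) -> (A=0 B=0)
Step 3: fill(A) -> (A=9 B=0)
Step 4: fill(B) -> (A=9 B=11)
Step 5: empty(A) -> (A=0 B=11)
Step 6: pour(B -> A) -> (A=9 B=2)
Step 7: fill(B) -> (A=9 B=11)
Step 8: empty(B) -> (A=9 B=0)
Step 9: pour(A -> B) -> (A=0 B=9)
Step 10: pour(B -> A) -> (A=9 B=0)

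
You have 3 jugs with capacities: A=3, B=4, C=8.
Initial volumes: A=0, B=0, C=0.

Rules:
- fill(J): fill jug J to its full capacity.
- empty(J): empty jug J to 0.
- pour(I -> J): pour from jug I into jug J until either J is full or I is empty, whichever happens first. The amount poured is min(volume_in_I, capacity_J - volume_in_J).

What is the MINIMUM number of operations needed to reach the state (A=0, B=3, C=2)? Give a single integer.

BFS from (A=0, B=0, C=0). One shortest path:
  1. fill(C) -> (A=0 B=0 C=8)
  2. pour(C -> A) -> (A=3 B=0 C=5)
  3. empty(A) -> (A=0 B=0 C=5)
  4. pour(C -> A) -> (A=3 B=0 C=2)
  5. pour(A -> B) -> (A=0 B=3 C=2)
Reached target in 5 moves.

Answer: 5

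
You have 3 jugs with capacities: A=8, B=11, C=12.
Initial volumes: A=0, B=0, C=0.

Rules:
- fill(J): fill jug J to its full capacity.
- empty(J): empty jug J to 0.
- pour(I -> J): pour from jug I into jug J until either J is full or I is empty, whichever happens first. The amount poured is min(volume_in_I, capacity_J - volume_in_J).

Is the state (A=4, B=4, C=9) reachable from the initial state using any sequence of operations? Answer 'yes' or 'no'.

BFS explored all 634 reachable states.
Reachable set includes: (0,0,0), (0,0,1), (0,0,2), (0,0,3), (0,0,4), (0,0,5), (0,0,6), (0,0,7), (0,0,8), (0,0,9), (0,0,10), (0,0,11) ...
Target (A=4, B=4, C=9) not in reachable set → no.

Answer: no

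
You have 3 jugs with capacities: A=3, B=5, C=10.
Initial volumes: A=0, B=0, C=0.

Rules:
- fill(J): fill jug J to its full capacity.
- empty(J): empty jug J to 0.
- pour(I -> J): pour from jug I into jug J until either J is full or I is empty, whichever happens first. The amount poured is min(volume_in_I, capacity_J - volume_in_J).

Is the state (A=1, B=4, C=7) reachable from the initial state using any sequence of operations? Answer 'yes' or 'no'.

Answer: no

Derivation:
BFS explored all 192 reachable states.
Reachable set includes: (0,0,0), (0,0,1), (0,0,2), (0,0,3), (0,0,4), (0,0,5), (0,0,6), (0,0,7), (0,0,8), (0,0,9), (0,0,10), (0,1,0) ...
Target (A=1, B=4, C=7) not in reachable set → no.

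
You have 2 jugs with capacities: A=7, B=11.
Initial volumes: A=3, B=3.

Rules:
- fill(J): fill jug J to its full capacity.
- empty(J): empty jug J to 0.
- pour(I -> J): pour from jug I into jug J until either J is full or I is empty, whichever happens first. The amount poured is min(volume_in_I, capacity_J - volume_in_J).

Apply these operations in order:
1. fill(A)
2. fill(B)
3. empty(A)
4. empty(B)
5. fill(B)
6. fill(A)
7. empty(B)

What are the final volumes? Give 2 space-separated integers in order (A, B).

Answer: 7 0

Derivation:
Step 1: fill(A) -> (A=7 B=3)
Step 2: fill(B) -> (A=7 B=11)
Step 3: empty(A) -> (A=0 B=11)
Step 4: empty(B) -> (A=0 B=0)
Step 5: fill(B) -> (A=0 B=11)
Step 6: fill(A) -> (A=7 B=11)
Step 7: empty(B) -> (A=7 B=0)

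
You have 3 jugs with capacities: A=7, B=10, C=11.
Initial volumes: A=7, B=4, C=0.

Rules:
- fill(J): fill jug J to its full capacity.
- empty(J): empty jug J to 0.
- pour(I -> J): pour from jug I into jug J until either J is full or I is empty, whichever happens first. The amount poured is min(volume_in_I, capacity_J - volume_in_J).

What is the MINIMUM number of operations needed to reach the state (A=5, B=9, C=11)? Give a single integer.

Answer: 7

Derivation:
BFS from (A=7, B=4, C=0). One shortest path:
  1. empty(A) -> (A=0 B=4 C=0)
  2. fill(C) -> (A=0 B=4 C=11)
  3. pour(C -> B) -> (A=0 B=10 C=5)
  4. pour(C -> A) -> (A=5 B=10 C=0)
  5. pour(B -> C) -> (A=5 B=0 C=10)
  6. fill(B) -> (A=5 B=10 C=10)
  7. pour(B -> C) -> (A=5 B=9 C=11)
Reached target in 7 moves.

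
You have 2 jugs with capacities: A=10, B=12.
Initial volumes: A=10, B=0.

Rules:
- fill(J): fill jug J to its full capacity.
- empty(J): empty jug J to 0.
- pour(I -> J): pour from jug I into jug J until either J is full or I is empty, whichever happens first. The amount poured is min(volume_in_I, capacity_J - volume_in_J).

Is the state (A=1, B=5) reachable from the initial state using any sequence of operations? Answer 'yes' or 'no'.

BFS explored all 22 reachable states.
Reachable set includes: (0,0), (0,2), (0,4), (0,6), (0,8), (0,10), (0,12), (2,0), (2,12), (4,0), (4,12), (6,0) ...
Target (A=1, B=5) not in reachable set → no.

Answer: no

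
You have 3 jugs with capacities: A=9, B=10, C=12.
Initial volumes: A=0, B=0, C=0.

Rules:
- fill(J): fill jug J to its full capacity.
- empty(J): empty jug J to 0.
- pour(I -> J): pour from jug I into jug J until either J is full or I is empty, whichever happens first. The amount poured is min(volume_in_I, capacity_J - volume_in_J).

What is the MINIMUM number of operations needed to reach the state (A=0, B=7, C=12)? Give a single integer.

BFS from (A=0, B=0, C=0). One shortest path:
  1. fill(A) -> (A=9 B=0 C=0)
  2. fill(B) -> (A=9 B=10 C=0)
  3. pour(A -> C) -> (A=0 B=10 C=9)
  4. pour(B -> C) -> (A=0 B=7 C=12)
Reached target in 4 moves.

Answer: 4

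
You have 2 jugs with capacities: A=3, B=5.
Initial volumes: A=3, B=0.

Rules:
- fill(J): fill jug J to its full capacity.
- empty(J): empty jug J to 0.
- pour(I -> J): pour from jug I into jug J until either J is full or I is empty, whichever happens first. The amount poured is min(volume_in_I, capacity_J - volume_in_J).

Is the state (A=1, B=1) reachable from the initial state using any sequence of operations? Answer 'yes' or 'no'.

BFS explored all 16 reachable states.
Reachable set includes: (0,0), (0,1), (0,2), (0,3), (0,4), (0,5), (1,0), (1,5), (2,0), (2,5), (3,0), (3,1) ...
Target (A=1, B=1) not in reachable set → no.

Answer: no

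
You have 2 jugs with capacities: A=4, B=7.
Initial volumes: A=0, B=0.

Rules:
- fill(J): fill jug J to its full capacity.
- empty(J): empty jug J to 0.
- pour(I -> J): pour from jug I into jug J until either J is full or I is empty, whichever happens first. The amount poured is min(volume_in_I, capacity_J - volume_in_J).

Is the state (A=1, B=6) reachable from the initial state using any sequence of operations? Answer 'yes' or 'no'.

Answer: no

Derivation:
BFS explored all 22 reachable states.
Reachable set includes: (0,0), (0,1), (0,2), (0,3), (0,4), (0,5), (0,6), (0,7), (1,0), (1,7), (2,0), (2,7) ...
Target (A=1, B=6) not in reachable set → no.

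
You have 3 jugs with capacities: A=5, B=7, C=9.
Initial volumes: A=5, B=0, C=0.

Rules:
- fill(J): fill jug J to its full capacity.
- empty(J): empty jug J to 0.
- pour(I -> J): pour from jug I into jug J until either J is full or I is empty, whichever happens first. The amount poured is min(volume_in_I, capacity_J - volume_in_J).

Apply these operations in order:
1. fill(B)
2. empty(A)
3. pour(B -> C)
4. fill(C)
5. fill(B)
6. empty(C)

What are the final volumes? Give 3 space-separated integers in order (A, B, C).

Step 1: fill(B) -> (A=5 B=7 C=0)
Step 2: empty(A) -> (A=0 B=7 C=0)
Step 3: pour(B -> C) -> (A=0 B=0 C=7)
Step 4: fill(C) -> (A=0 B=0 C=9)
Step 5: fill(B) -> (A=0 B=7 C=9)
Step 6: empty(C) -> (A=0 B=7 C=0)

Answer: 0 7 0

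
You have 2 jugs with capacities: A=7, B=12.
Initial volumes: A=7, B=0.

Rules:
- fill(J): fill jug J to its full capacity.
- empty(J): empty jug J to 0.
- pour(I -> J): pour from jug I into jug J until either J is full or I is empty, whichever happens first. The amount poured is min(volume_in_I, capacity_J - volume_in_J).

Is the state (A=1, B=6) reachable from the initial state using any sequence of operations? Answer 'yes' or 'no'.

BFS explored all 38 reachable states.
Reachable set includes: (0,0), (0,1), (0,2), (0,3), (0,4), (0,5), (0,6), (0,7), (0,8), (0,9), (0,10), (0,11) ...
Target (A=1, B=6) not in reachable set → no.

Answer: no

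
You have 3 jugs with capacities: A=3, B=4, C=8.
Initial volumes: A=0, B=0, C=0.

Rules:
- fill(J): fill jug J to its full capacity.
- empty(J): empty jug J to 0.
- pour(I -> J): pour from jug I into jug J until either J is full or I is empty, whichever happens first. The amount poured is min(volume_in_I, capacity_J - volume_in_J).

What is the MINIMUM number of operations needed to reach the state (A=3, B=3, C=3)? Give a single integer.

Answer: 5

Derivation:
BFS from (A=0, B=0, C=0). One shortest path:
  1. fill(A) -> (A=3 B=0 C=0)
  2. pour(A -> B) -> (A=0 B=3 C=0)
  3. fill(A) -> (A=3 B=3 C=0)
  4. pour(A -> C) -> (A=0 B=3 C=3)
  5. fill(A) -> (A=3 B=3 C=3)
Reached target in 5 moves.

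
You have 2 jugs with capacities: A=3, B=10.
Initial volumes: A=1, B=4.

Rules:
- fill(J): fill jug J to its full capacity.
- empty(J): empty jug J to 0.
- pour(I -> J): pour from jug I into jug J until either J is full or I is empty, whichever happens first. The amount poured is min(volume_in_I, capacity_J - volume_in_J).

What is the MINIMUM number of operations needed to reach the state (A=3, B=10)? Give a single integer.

BFS from (A=1, B=4). One shortest path:
  1. fill(A) -> (A=3 B=4)
  2. fill(B) -> (A=3 B=10)
Reached target in 2 moves.

Answer: 2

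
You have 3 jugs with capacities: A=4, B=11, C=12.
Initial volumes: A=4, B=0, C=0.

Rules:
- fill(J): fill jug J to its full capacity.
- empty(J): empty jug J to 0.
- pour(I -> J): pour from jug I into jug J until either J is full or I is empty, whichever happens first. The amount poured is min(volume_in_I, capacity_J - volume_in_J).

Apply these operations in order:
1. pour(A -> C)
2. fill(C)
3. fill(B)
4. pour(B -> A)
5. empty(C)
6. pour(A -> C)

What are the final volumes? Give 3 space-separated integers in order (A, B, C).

Step 1: pour(A -> C) -> (A=0 B=0 C=4)
Step 2: fill(C) -> (A=0 B=0 C=12)
Step 3: fill(B) -> (A=0 B=11 C=12)
Step 4: pour(B -> A) -> (A=4 B=7 C=12)
Step 5: empty(C) -> (A=4 B=7 C=0)
Step 6: pour(A -> C) -> (A=0 B=7 C=4)

Answer: 0 7 4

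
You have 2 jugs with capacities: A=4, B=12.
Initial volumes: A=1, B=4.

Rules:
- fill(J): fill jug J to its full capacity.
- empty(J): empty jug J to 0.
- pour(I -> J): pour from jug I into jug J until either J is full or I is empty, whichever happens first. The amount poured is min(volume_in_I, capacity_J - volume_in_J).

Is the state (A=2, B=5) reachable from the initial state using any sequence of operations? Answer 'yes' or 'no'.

BFS explored all 17 reachable states.
Reachable set includes: (0,0), (0,1), (0,4), (0,5), (0,8), (0,9), (0,12), (1,0), (1,4), (1,12), (4,0), (4,1) ...
Target (A=2, B=5) not in reachable set → no.

Answer: no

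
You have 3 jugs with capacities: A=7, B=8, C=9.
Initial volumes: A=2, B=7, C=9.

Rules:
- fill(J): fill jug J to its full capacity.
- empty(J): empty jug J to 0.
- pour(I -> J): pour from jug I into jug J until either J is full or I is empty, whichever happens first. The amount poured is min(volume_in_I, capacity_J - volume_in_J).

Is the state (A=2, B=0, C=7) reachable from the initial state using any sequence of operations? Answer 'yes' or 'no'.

Answer: yes

Derivation:
BFS from (A=2, B=7, C=9):
  1. empty(C) -> (A=2 B=7 C=0)
  2. pour(B -> C) -> (A=2 B=0 C=7)
Target reached → yes.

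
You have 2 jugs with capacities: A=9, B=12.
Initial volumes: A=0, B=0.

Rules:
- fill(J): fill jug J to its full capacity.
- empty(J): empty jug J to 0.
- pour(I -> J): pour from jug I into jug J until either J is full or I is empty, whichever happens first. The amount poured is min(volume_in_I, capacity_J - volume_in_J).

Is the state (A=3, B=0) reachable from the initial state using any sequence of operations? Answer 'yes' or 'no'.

BFS from (A=0, B=0):
  1. fill(B) -> (A=0 B=12)
  2. pour(B -> A) -> (A=9 B=3)
  3. empty(A) -> (A=0 B=3)
  4. pour(B -> A) -> (A=3 B=0)
Target reached → yes.

Answer: yes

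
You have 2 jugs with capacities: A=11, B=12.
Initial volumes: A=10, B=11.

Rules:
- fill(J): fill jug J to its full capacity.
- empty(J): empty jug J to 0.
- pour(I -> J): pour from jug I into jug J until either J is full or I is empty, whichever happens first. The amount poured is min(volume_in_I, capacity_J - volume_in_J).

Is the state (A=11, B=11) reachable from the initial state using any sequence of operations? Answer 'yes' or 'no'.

Answer: yes

Derivation:
BFS from (A=10, B=11):
  1. fill(A) -> (A=11 B=11)
Target reached → yes.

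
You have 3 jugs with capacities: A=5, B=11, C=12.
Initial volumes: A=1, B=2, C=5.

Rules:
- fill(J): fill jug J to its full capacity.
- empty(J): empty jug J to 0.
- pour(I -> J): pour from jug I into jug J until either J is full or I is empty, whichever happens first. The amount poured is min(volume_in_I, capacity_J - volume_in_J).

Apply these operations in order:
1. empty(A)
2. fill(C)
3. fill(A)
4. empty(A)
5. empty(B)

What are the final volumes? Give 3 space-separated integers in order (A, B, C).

Step 1: empty(A) -> (A=0 B=2 C=5)
Step 2: fill(C) -> (A=0 B=2 C=12)
Step 3: fill(A) -> (A=5 B=2 C=12)
Step 4: empty(A) -> (A=0 B=2 C=12)
Step 5: empty(B) -> (A=0 B=0 C=12)

Answer: 0 0 12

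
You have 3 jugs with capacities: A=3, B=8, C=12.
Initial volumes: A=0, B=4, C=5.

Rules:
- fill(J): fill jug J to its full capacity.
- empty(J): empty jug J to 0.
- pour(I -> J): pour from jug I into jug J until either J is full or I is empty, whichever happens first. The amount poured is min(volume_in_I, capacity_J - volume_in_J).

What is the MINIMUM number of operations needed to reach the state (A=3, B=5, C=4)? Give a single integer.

BFS from (A=0, B=4, C=5). One shortest path:
  1. fill(A) -> (A=3 B=4 C=5)
  2. pour(A -> B) -> (A=0 B=7 C=5)
  3. pour(C -> B) -> (A=0 B=8 C=4)
  4. pour(B -> A) -> (A=3 B=5 C=4)
Reached target in 4 moves.

Answer: 4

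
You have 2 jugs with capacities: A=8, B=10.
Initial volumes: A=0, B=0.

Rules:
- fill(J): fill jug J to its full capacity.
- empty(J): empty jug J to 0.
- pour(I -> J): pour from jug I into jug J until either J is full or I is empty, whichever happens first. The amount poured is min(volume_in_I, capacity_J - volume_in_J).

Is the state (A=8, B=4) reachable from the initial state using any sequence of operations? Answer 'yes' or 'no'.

BFS from (A=0, B=0):
  1. fill(B) -> (A=0 B=10)
  2. pour(B -> A) -> (A=8 B=2)
  3. empty(A) -> (A=0 B=2)
  4. pour(B -> A) -> (A=2 B=0)
  5. fill(B) -> (A=2 B=10)
  6. pour(B -> A) -> (A=8 B=4)
Target reached → yes.

Answer: yes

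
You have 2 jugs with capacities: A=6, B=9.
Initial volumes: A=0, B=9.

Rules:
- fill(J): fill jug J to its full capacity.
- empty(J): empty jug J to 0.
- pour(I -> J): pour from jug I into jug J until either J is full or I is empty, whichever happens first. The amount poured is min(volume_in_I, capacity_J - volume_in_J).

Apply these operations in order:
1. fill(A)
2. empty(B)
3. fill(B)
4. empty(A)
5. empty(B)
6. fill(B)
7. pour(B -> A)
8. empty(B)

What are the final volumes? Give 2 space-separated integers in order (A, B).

Answer: 6 0

Derivation:
Step 1: fill(A) -> (A=6 B=9)
Step 2: empty(B) -> (A=6 B=0)
Step 3: fill(B) -> (A=6 B=9)
Step 4: empty(A) -> (A=0 B=9)
Step 5: empty(B) -> (A=0 B=0)
Step 6: fill(B) -> (A=0 B=9)
Step 7: pour(B -> A) -> (A=6 B=3)
Step 8: empty(B) -> (A=6 B=0)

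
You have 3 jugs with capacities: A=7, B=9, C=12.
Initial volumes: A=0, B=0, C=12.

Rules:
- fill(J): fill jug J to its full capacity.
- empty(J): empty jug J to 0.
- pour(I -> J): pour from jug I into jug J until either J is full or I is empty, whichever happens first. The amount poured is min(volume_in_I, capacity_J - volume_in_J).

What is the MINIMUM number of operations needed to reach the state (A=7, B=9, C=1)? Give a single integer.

BFS from (A=0, B=0, C=12). One shortest path:
  1. fill(A) -> (A=7 B=0 C=12)
  2. pour(A -> B) -> (A=0 B=7 C=12)
  3. fill(A) -> (A=7 B=7 C=12)
  4. pour(C -> B) -> (A=7 B=9 C=10)
  5. empty(B) -> (A=7 B=0 C=10)
  6. pour(C -> B) -> (A=7 B=9 C=1)
Reached target in 6 moves.

Answer: 6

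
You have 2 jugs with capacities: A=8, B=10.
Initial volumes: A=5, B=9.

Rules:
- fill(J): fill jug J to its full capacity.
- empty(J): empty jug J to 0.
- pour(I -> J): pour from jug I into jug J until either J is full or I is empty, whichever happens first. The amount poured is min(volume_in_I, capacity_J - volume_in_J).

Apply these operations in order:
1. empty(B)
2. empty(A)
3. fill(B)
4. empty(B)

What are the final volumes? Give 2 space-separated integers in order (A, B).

Answer: 0 0

Derivation:
Step 1: empty(B) -> (A=5 B=0)
Step 2: empty(A) -> (A=0 B=0)
Step 3: fill(B) -> (A=0 B=10)
Step 4: empty(B) -> (A=0 B=0)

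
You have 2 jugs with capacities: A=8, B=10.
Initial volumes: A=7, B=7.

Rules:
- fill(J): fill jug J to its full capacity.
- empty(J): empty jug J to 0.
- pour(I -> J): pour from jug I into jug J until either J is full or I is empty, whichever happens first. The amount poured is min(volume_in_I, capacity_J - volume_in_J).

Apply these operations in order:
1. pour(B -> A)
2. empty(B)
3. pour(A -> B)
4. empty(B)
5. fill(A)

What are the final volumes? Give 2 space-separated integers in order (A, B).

Step 1: pour(B -> A) -> (A=8 B=6)
Step 2: empty(B) -> (A=8 B=0)
Step 3: pour(A -> B) -> (A=0 B=8)
Step 4: empty(B) -> (A=0 B=0)
Step 5: fill(A) -> (A=8 B=0)

Answer: 8 0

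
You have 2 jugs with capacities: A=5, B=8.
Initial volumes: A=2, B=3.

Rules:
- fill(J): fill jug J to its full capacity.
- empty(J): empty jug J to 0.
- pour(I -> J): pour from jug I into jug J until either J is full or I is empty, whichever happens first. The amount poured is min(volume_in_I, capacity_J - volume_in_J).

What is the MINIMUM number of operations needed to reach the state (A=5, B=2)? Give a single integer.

BFS from (A=2, B=3). One shortest path:
  1. empty(B) -> (A=2 B=0)
  2. pour(A -> B) -> (A=0 B=2)
  3. fill(A) -> (A=5 B=2)
Reached target in 3 moves.

Answer: 3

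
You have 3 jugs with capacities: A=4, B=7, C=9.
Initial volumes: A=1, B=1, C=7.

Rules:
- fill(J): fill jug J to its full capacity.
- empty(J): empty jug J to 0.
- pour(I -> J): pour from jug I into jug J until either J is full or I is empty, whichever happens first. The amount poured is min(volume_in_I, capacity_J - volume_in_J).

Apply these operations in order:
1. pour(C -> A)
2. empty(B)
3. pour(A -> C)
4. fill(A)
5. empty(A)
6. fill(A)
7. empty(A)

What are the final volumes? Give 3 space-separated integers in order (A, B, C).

Answer: 0 0 8

Derivation:
Step 1: pour(C -> A) -> (A=4 B=1 C=4)
Step 2: empty(B) -> (A=4 B=0 C=4)
Step 3: pour(A -> C) -> (A=0 B=0 C=8)
Step 4: fill(A) -> (A=4 B=0 C=8)
Step 5: empty(A) -> (A=0 B=0 C=8)
Step 6: fill(A) -> (A=4 B=0 C=8)
Step 7: empty(A) -> (A=0 B=0 C=8)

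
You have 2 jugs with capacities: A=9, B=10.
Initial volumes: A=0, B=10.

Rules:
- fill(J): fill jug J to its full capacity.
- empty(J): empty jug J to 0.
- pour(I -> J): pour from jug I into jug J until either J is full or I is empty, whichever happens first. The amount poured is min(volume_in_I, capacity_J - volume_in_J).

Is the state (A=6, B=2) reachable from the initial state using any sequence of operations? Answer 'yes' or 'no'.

Answer: no

Derivation:
BFS explored all 38 reachable states.
Reachable set includes: (0,0), (0,1), (0,2), (0,3), (0,4), (0,5), (0,6), (0,7), (0,8), (0,9), (0,10), (1,0) ...
Target (A=6, B=2) not in reachable set → no.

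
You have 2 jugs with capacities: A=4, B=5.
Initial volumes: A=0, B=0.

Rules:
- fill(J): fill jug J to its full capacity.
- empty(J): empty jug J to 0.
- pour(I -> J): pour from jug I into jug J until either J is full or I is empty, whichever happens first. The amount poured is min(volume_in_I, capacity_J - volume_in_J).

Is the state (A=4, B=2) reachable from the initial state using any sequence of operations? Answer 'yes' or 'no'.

Answer: yes

Derivation:
BFS from (A=0, B=0):
  1. fill(B) -> (A=0 B=5)
  2. pour(B -> A) -> (A=4 B=1)
  3. empty(A) -> (A=0 B=1)
  4. pour(B -> A) -> (A=1 B=0)
  5. fill(B) -> (A=1 B=5)
  6. pour(B -> A) -> (A=4 B=2)
Target reached → yes.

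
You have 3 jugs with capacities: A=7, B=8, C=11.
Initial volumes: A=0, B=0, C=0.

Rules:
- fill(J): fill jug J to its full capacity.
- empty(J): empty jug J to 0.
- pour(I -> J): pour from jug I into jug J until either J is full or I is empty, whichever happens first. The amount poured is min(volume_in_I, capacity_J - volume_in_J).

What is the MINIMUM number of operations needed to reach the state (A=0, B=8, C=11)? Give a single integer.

BFS from (A=0, B=0, C=0). One shortest path:
  1. fill(B) -> (A=0 B=8 C=0)
  2. fill(C) -> (A=0 B=8 C=11)
Reached target in 2 moves.

Answer: 2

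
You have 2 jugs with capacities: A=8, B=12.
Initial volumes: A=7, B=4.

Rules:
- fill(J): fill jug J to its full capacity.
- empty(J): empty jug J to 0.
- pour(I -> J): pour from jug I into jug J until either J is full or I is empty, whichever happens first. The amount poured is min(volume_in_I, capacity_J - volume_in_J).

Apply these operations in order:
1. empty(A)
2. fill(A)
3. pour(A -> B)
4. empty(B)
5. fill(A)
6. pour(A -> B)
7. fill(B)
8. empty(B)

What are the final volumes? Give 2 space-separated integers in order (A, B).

Answer: 0 0

Derivation:
Step 1: empty(A) -> (A=0 B=4)
Step 2: fill(A) -> (A=8 B=4)
Step 3: pour(A -> B) -> (A=0 B=12)
Step 4: empty(B) -> (A=0 B=0)
Step 5: fill(A) -> (A=8 B=0)
Step 6: pour(A -> B) -> (A=0 B=8)
Step 7: fill(B) -> (A=0 B=12)
Step 8: empty(B) -> (A=0 B=0)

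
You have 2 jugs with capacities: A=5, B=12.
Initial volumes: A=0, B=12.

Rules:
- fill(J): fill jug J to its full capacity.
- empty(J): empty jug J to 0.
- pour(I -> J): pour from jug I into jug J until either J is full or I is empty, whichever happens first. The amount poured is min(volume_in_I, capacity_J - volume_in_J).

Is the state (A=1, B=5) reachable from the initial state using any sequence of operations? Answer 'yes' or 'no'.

Answer: no

Derivation:
BFS explored all 34 reachable states.
Reachable set includes: (0,0), (0,1), (0,2), (0,3), (0,4), (0,5), (0,6), (0,7), (0,8), (0,9), (0,10), (0,11) ...
Target (A=1, B=5) not in reachable set → no.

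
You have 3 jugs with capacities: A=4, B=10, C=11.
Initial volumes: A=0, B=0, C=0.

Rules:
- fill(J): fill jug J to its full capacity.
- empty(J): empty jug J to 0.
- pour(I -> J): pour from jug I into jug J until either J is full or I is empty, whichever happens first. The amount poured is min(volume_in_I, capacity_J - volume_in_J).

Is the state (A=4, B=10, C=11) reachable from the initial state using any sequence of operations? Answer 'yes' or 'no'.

BFS from (A=0, B=0, C=0):
  1. fill(A) -> (A=4 B=0 C=0)
  2. fill(B) -> (A=4 B=10 C=0)
  3. fill(C) -> (A=4 B=10 C=11)
Target reached → yes.

Answer: yes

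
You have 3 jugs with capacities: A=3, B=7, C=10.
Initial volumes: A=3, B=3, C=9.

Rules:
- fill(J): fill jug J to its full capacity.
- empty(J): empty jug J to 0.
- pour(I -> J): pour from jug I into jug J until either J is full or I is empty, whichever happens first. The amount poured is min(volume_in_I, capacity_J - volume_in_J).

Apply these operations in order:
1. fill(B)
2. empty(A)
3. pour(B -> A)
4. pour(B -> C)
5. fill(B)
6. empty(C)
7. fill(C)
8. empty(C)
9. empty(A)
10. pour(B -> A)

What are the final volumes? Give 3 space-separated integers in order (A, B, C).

Step 1: fill(B) -> (A=3 B=7 C=9)
Step 2: empty(A) -> (A=0 B=7 C=9)
Step 3: pour(B -> A) -> (A=3 B=4 C=9)
Step 4: pour(B -> C) -> (A=3 B=3 C=10)
Step 5: fill(B) -> (A=3 B=7 C=10)
Step 6: empty(C) -> (A=3 B=7 C=0)
Step 7: fill(C) -> (A=3 B=7 C=10)
Step 8: empty(C) -> (A=3 B=7 C=0)
Step 9: empty(A) -> (A=0 B=7 C=0)
Step 10: pour(B -> A) -> (A=3 B=4 C=0)

Answer: 3 4 0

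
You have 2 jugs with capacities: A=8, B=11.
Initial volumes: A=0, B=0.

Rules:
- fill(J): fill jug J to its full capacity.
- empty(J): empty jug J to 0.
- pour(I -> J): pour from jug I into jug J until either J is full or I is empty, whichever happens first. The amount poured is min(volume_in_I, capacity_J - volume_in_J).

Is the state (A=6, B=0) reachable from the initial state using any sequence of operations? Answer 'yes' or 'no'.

Answer: yes

Derivation:
BFS from (A=0, B=0):
  1. fill(B) -> (A=0 B=11)
  2. pour(B -> A) -> (A=8 B=3)
  3. empty(A) -> (A=0 B=3)
  4. pour(B -> A) -> (A=3 B=0)
  5. fill(B) -> (A=3 B=11)
  6. pour(B -> A) -> (A=8 B=6)
  7. empty(A) -> (A=0 B=6)
  8. pour(B -> A) -> (A=6 B=0)
Target reached → yes.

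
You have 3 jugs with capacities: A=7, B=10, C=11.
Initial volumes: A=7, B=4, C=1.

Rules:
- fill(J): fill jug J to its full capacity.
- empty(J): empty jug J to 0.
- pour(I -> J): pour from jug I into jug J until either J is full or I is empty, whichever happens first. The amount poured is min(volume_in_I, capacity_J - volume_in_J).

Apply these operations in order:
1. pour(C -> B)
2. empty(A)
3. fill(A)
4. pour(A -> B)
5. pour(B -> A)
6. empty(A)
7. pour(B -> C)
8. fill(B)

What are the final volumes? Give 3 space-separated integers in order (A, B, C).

Step 1: pour(C -> B) -> (A=7 B=5 C=0)
Step 2: empty(A) -> (A=0 B=5 C=0)
Step 3: fill(A) -> (A=7 B=5 C=0)
Step 4: pour(A -> B) -> (A=2 B=10 C=0)
Step 5: pour(B -> A) -> (A=7 B=5 C=0)
Step 6: empty(A) -> (A=0 B=5 C=0)
Step 7: pour(B -> C) -> (A=0 B=0 C=5)
Step 8: fill(B) -> (A=0 B=10 C=5)

Answer: 0 10 5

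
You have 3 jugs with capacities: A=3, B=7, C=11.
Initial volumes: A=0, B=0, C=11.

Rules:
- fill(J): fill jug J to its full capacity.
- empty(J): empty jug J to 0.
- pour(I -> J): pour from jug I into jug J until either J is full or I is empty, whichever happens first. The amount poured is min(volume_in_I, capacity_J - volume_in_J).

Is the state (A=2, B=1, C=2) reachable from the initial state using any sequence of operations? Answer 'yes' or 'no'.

Answer: no

Derivation:
BFS explored all 264 reachable states.
Reachable set includes: (0,0,0), (0,0,1), (0,0,2), (0,0,3), (0,0,4), (0,0,5), (0,0,6), (0,0,7), (0,0,8), (0,0,9), (0,0,10), (0,0,11) ...
Target (A=2, B=1, C=2) not in reachable set → no.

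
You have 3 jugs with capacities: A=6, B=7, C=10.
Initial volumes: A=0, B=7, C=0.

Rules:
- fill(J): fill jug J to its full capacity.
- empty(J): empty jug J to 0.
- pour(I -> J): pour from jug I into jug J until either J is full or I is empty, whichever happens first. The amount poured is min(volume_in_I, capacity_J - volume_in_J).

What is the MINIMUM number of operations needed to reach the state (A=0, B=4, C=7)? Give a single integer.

Answer: 6

Derivation:
BFS from (A=0, B=7, C=0). One shortest path:
  1. fill(C) -> (A=0 B=7 C=10)
  2. pour(C -> A) -> (A=6 B=7 C=4)
  3. empty(A) -> (A=0 B=7 C=4)
  4. pour(C -> A) -> (A=4 B=7 C=0)
  5. pour(B -> C) -> (A=4 B=0 C=7)
  6. pour(A -> B) -> (A=0 B=4 C=7)
Reached target in 6 moves.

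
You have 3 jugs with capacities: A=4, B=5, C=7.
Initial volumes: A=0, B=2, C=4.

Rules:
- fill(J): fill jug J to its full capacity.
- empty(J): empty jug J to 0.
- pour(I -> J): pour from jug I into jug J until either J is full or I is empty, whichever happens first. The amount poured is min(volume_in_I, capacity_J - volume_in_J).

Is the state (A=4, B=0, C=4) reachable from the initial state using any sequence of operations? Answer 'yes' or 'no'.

BFS from (A=0, B=2, C=4):
  1. fill(A) -> (A=4 B=2 C=4)
  2. empty(B) -> (A=4 B=0 C=4)
Target reached → yes.

Answer: yes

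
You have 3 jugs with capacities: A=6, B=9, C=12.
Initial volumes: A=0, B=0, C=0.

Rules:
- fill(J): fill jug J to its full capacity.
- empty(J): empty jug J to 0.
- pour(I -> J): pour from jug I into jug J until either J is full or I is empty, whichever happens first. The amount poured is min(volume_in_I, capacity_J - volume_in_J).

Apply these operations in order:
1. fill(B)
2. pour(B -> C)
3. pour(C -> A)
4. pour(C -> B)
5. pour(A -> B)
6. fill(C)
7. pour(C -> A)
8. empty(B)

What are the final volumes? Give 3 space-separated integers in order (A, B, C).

Answer: 6 0 6

Derivation:
Step 1: fill(B) -> (A=0 B=9 C=0)
Step 2: pour(B -> C) -> (A=0 B=0 C=9)
Step 3: pour(C -> A) -> (A=6 B=0 C=3)
Step 4: pour(C -> B) -> (A=6 B=3 C=0)
Step 5: pour(A -> B) -> (A=0 B=9 C=0)
Step 6: fill(C) -> (A=0 B=9 C=12)
Step 7: pour(C -> A) -> (A=6 B=9 C=6)
Step 8: empty(B) -> (A=6 B=0 C=6)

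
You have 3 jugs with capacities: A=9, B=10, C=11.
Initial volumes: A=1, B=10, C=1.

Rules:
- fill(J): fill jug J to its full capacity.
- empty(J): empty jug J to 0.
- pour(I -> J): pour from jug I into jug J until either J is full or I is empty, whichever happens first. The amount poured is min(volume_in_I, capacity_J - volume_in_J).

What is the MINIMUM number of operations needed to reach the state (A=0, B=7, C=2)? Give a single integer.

Answer: 8

Derivation:
BFS from (A=1, B=10, C=1). One shortest path:
  1. fill(A) -> (A=9 B=10 C=1)
  2. empty(C) -> (A=9 B=10 C=0)
  3. pour(A -> C) -> (A=0 B=10 C=9)
  4. pour(B -> A) -> (A=9 B=1 C=9)
  5. pour(A -> C) -> (A=7 B=1 C=11)
  6. pour(C -> B) -> (A=7 B=10 C=2)
  7. empty(B) -> (A=7 B=0 C=2)
  8. pour(A -> B) -> (A=0 B=7 C=2)
Reached target in 8 moves.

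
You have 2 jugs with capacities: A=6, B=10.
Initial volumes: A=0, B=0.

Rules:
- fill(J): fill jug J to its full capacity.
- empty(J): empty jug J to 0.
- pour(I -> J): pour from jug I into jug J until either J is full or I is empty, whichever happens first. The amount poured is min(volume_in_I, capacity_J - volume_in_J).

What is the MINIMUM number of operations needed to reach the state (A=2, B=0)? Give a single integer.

BFS from (A=0, B=0). One shortest path:
  1. fill(A) -> (A=6 B=0)
  2. pour(A -> B) -> (A=0 B=6)
  3. fill(A) -> (A=6 B=6)
  4. pour(A -> B) -> (A=2 B=10)
  5. empty(B) -> (A=2 B=0)
Reached target in 5 moves.

Answer: 5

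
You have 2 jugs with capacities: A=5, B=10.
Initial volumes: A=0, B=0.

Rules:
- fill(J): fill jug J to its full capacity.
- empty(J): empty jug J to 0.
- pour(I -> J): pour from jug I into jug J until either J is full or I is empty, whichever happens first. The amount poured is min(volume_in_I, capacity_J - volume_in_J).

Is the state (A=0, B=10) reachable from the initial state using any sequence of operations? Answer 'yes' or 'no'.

BFS from (A=0, B=0):
  1. fill(B) -> (A=0 B=10)
Target reached → yes.

Answer: yes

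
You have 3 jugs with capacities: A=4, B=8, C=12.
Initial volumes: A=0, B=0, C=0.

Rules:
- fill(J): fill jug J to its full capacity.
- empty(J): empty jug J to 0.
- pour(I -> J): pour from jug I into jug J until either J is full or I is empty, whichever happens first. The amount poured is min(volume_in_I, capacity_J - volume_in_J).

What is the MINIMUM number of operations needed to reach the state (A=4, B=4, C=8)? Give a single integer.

BFS from (A=0, B=0, C=0). One shortest path:
  1. fill(A) -> (A=4 B=0 C=0)
  2. fill(C) -> (A=4 B=0 C=12)
  3. pour(A -> B) -> (A=0 B=4 C=12)
  4. pour(C -> A) -> (A=4 B=4 C=8)
Reached target in 4 moves.

Answer: 4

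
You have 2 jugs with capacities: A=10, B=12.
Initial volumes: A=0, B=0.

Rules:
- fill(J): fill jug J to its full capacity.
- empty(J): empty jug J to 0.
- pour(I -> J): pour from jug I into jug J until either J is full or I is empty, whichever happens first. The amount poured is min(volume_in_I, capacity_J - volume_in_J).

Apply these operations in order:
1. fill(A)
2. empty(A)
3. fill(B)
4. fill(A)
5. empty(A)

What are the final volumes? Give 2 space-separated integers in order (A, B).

Answer: 0 12

Derivation:
Step 1: fill(A) -> (A=10 B=0)
Step 2: empty(A) -> (A=0 B=0)
Step 3: fill(B) -> (A=0 B=12)
Step 4: fill(A) -> (A=10 B=12)
Step 5: empty(A) -> (A=0 B=12)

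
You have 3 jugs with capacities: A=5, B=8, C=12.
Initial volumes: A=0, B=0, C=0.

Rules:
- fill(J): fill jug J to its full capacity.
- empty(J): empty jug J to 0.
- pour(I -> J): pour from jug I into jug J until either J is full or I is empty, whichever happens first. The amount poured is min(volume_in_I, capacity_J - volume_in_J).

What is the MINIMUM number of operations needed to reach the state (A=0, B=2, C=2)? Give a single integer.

BFS from (A=0, B=0, C=0). One shortest path:
  1. fill(C) -> (A=0 B=0 C=12)
  2. pour(C -> A) -> (A=5 B=0 C=7)
  3. pour(A -> B) -> (A=0 B=5 C=7)
  4. pour(C -> A) -> (A=5 B=5 C=2)
  5. pour(A -> B) -> (A=2 B=8 C=2)
  6. empty(B) -> (A=2 B=0 C=2)
  7. pour(A -> B) -> (A=0 B=2 C=2)
Reached target in 7 moves.

Answer: 7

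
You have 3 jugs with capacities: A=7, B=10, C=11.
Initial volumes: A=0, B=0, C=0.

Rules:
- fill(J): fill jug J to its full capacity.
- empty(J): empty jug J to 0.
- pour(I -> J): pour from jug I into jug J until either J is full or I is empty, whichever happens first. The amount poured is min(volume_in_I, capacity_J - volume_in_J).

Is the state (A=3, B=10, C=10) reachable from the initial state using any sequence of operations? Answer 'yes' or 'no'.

BFS from (A=0, B=0, C=0):
  1. fill(B) -> (A=0 B=10 C=0)
  2. pour(B -> A) -> (A=7 B=3 C=0)
  3. empty(A) -> (A=0 B=3 C=0)
  4. pour(B -> A) -> (A=3 B=0 C=0)
  5. fill(B) -> (A=3 B=10 C=0)
  6. pour(B -> C) -> (A=3 B=0 C=10)
  7. fill(B) -> (A=3 B=10 C=10)
Target reached → yes.

Answer: yes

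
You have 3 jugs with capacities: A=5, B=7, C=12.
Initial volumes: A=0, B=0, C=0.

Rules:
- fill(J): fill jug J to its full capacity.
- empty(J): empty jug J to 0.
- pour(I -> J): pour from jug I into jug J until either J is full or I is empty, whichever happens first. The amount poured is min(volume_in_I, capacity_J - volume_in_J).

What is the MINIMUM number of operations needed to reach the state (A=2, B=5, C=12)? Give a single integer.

BFS from (A=0, B=0, C=0). One shortest path:
  1. fill(B) -> (A=0 B=7 C=0)
  2. pour(B -> A) -> (A=5 B=2 C=0)
  3. pour(A -> C) -> (A=0 B=2 C=5)
  4. pour(B -> A) -> (A=2 B=0 C=5)
  5. pour(C -> B) -> (A=2 B=5 C=0)
  6. fill(C) -> (A=2 B=5 C=12)
Reached target in 6 moves.

Answer: 6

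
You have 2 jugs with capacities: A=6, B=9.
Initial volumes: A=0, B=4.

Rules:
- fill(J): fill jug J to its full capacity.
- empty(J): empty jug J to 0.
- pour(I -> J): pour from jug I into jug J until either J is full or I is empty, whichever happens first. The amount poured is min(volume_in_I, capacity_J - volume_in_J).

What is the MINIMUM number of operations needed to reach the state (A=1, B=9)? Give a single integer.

BFS from (A=0, B=4). One shortest path:
  1. fill(A) -> (A=6 B=4)
  2. pour(A -> B) -> (A=1 B=9)
Reached target in 2 moves.

Answer: 2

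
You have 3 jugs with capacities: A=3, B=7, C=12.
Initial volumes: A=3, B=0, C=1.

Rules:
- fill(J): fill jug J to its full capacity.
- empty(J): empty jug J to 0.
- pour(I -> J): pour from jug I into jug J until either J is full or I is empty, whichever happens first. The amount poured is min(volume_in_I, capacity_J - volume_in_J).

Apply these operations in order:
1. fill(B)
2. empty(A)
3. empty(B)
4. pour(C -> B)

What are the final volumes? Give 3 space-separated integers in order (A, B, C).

Step 1: fill(B) -> (A=3 B=7 C=1)
Step 2: empty(A) -> (A=0 B=7 C=1)
Step 3: empty(B) -> (A=0 B=0 C=1)
Step 4: pour(C -> B) -> (A=0 B=1 C=0)

Answer: 0 1 0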